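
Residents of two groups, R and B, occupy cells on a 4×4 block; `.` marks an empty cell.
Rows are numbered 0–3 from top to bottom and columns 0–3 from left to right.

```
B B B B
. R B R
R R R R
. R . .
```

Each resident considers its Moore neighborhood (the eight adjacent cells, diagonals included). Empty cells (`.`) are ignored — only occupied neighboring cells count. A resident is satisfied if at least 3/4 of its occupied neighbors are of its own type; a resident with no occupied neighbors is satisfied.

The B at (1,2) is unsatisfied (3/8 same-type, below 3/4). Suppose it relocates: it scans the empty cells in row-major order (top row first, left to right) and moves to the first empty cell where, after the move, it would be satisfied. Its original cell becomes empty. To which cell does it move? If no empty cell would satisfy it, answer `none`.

none

Vacating (1,2). Empty cells in order:
  (1,0): 2/5 same-type → still unsatisfied.
  (3,0): 0/3 same-type → still unsatisfied.
  (3,2): 0/4 same-type → still unsatisfied.
  (3,3): 0/2 same-type → still unsatisfied.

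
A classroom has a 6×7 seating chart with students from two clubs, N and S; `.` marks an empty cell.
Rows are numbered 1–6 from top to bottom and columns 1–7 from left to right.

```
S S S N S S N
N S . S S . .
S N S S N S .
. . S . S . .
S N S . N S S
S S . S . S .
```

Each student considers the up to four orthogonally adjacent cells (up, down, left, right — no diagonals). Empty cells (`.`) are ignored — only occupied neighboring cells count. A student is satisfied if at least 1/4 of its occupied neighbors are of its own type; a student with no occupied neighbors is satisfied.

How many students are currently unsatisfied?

10

Row 1: (1,1)S 1/2 ok · (1,2)S 3/3 ok · (1,3)S 1/2 ok · (1,4)N 0/3 unhappy · (1,5)S 2/3 ok · (1,6)S 1/2 ok · (1,7)N 0/1 unhappy
Row 2: (2,1)N 0/3 unhappy · (2,2)S 1/3 ok · (2,4)S 2/3 ok · (2,5)S 2/3 ok
Row 3: (3,1)S 0/2 unhappy · (3,2)N 0/3 unhappy · (3,3)S 2/3 ok · (3,4)S 2/3 ok · (3,5)N 0/4 unhappy · (3,6)S 0/1 unhappy
Row 4: (4,3)S 2/2 ok · (4,5)S 0/2 unhappy
Row 5: (5,1)S 1/2 ok · (5,2)N 0/3 unhappy · (5,3)S 1/2 ok · (5,5)N 0/2 unhappy · (5,6)S 2/3 ok · (5,7)S 1/1 ok
Row 6: (6,1)S 2/2 ok · (6,2)S 1/2 ok · (6,4)S 0/0 ok · (6,6)S 1/1 ok
Unsatisfied: (1,4), (1,7), (2,1), (3,1), (3,2), (3,5), (3,6), (4,5), (5,2), (5,5) — 10 in total.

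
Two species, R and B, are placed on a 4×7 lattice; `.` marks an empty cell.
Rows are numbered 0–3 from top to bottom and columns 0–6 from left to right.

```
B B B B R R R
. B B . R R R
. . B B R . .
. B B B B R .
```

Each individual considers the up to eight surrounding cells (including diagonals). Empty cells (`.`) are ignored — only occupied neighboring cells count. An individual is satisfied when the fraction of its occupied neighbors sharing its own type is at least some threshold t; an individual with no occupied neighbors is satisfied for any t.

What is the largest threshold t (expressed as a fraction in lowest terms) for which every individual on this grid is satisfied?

(0,0)B 2/2
(0,1)B 4/4
(0,2)B 4/4
(0,3)B 2/4
(0,4)R 3/4
(0,5)R 5/5
(0,6)R 3/3
(1,1)B 5/5
(1,2)B 6/6
(1,4)R 4/6
(1,5)R 6/6
(1,6)R 3/3
(2,2)B 6/6
(2,3)B 5/7
(2,4)R 3/6
(3,1)B 2/2
(3,2)B 4/4
(3,3)B 4/5
(3,4)B 2/4
(3,5)R 1/2
The smallest same-type fraction is 2/4 at (0,3), which reduces to 1/2. Any threshold above that leaves this individual unsatisfied.

1/2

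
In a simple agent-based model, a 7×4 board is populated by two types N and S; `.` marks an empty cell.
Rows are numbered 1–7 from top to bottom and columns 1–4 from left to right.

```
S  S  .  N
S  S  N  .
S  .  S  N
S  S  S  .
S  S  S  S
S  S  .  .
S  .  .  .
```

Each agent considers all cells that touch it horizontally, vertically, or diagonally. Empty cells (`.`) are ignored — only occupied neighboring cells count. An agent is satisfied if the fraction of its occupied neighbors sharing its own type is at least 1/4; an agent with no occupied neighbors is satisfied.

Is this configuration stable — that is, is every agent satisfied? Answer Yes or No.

(1,1)S 3/3 satisfied
(1,2)S 3/4 satisfied
(1,4)N 1/1 satisfied
(2,1)S 4/4 satisfied
(2,2)S 5/6 satisfied
(2,3)N 2/5 satisfied
(3,1)S 4/4 satisfied
(3,3)S 3/5 satisfied
(3,4)N 1/3 satisfied
(4,1)S 4/4 satisfied
(4,2)S 7/7 satisfied
(4,3)S 5/6 satisfied
(5,1)S 5/5 satisfied
(5,2)S 7/7 satisfied
(5,3)S 5/5 satisfied
(5,4)S 2/2 satisfied
(6,1)S 4/4 satisfied
(6,2)S 5/5 satisfied
(7,1)S 2/2 satisfied
All meet the threshold, so the configuration is stable.

Yes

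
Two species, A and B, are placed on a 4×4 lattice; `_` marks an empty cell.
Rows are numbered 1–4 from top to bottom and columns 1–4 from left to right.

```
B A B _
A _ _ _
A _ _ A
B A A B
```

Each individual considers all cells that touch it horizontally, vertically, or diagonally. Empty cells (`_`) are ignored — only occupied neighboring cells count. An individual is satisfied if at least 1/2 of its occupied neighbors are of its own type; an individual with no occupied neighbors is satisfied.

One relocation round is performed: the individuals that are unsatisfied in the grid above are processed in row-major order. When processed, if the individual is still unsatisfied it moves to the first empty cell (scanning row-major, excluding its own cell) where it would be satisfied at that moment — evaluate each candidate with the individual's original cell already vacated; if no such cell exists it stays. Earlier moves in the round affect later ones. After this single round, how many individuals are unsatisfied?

Initially unsatisfied (in order): (1,1), (1,2), (1,3), (4,1), (4,4).
  (1,1) → (1,4).
  (1,2): now satisfied by earlier moves; stays.
  (1,3): now satisfied by earlier moves; stays.
  (4,1) → (2,3).
  (4,4) → (2,4).
Resulting grid:
_ A B B
A _ B B
A _ _ A
_ A A _
Unsatisfied now: (1,2), (3,4).

2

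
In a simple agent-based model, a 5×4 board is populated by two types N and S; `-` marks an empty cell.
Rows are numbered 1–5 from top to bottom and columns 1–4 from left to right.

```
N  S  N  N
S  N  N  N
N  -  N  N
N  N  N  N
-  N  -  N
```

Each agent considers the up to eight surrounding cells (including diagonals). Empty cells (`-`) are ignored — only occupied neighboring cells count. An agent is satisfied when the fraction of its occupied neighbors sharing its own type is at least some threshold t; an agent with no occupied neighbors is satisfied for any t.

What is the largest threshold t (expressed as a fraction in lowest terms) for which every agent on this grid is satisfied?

(1,1)N 1/3
(1,2)S 1/5
(1,3)N 4/5
(1,4)N 3/3
(2,1)S 1/4
(2,2)N 5/7
(2,3)N 6/7
(2,4)N 5/5
(3,1)N 3/4
(3,3)N 7/7
(3,4)N 5/5
(4,1)N 3/3
(4,2)N 5/5
(4,3)N 6/6
(4,4)N 4/4
(5,2)N 3/3
(5,4)N 2/2
The smallest same-type fraction is 1/5 at (1,2), which reduces to 1/5. Any threshold above that leaves this agent unsatisfied.

1/5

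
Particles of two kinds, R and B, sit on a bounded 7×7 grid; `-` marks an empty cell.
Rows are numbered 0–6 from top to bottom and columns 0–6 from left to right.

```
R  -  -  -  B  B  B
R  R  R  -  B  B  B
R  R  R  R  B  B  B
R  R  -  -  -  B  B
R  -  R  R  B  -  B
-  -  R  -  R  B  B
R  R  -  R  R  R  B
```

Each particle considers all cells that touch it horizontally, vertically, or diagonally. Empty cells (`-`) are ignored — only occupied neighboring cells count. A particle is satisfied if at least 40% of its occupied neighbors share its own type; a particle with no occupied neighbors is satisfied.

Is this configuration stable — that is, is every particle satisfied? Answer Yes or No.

Yes

(0,0)R 2/2 satisfied
(0,4)B 3/3 satisfied
(0,5)B 5/5 satisfied
(0,6)B 3/3 satisfied
(1,0)R 4/4 satisfied
(1,1)R 6/6 satisfied
(1,2)R 4/4 satisfied
(1,4)B 5/6 satisfied
(1,5)B 8/8 satisfied
(1,6)B 5/5 satisfied
(2,0)R 5/5 satisfied
(2,1)R 7/7 satisfied
(2,2)R 5/5 satisfied
(2,3)R 2/4 satisfied
(2,4)B 4/5 satisfied
(2,5)B 7/7 satisfied
(2,6)B 5/5 satisfied
(3,0)R 4/4 satisfied
(3,1)R 6/6 satisfied
(3,5)B 6/6 satisfied
(3,6)B 4/4 satisfied
(4,0)R 2/2 satisfied
(4,2)R 3/3 satisfied
(4,3)R 3/4 satisfied
(4,4)B 2/4 satisfied
(4,6)B 4/4 satisfied
(5,2)R 4/4 satisfied
(5,4)R 4/6 satisfied
(5,5)B 4/7 satisfied
(5,6)B 3/4 satisfied
(6,0)R 1/1 satisfied
(6,1)R 2/2 satisfied
(6,3)R 3/3 satisfied
(6,4)R 3/4 satisfied
(6,5)R 2/5 satisfied
(6,6)B 2/3 satisfied
All meet the threshold, so the configuration is stable.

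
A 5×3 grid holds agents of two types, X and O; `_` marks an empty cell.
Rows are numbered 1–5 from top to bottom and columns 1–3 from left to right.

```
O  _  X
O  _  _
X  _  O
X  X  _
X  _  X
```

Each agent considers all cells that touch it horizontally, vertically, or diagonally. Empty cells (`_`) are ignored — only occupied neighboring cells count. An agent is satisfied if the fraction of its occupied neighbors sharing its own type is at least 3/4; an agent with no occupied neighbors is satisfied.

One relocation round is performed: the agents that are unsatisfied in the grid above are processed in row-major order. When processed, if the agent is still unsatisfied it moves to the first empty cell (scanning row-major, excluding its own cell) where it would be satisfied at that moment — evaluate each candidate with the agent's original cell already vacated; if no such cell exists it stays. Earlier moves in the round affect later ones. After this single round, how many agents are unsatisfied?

Initially unsatisfied (in order): (2,1), (3,1), (3,3).
  (2,1): no empty cell satisfies it; stays.
  (3,1) → (5,2).
  (3,3): no empty cell satisfies it; stays.
Resulting grid:
O _ X
O _ _
_ _ O
X X _
X X X
Unsatisfied now: (3,3).

1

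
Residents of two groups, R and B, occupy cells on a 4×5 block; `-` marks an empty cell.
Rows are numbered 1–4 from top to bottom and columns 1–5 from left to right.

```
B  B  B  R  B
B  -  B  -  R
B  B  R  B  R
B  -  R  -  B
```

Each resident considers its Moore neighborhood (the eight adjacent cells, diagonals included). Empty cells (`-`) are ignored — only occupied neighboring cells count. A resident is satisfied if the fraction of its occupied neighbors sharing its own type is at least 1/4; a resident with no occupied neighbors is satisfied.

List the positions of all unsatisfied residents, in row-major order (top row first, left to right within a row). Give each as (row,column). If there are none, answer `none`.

(1,5)

Row 1: (1,1)B 2/2 satisfied · (1,2)B 4/4 satisfied · (1,3)B 2/3 satisfied · (1,4)R 1/4 satisfied · (1,5)B 0/2 not
Row 2: (2,1)B 4/4 satisfied · (2,3)B 4/6 satisfied · (2,5)R 2/4 satisfied
Row 3: (3,1)B 3/3 satisfied · (3,2)B 4/6 satisfied · (3,3)R 1/4 satisfied · (3,4)B 2/6 satisfied · (3,5)R 1/3 satisfied
Row 4: (4,1)B 2/2 satisfied · (4,3)R 1/3 satisfied · (4,5)B 1/2 satisfied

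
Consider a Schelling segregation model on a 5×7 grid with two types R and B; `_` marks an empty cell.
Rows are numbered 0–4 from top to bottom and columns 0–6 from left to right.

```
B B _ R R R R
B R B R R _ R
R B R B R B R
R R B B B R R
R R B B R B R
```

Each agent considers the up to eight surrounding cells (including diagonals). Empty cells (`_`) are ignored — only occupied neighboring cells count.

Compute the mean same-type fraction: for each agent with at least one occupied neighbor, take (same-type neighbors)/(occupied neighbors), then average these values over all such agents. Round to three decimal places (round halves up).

(0,0)B 2/3
(0,1)B 3/4
(0,3)R 3/4
(0,4)R 4/4
(0,5)R 4/4
(0,6)R 2/2
(1,0)B 3/5
(1,1)R 2/7
(1,2)B 3/7
(1,3)R 5/7
(1,4)R 5/7
(1,6)R 3/4
(2,0)R 3/5
(2,1)B 3/8
(2,2)R 3/8
(2,3)B 4/8
(2,4)R 3/7
(2,5)B 1/7
(2,6)R 3/4
(3,0)R 4/5
(3,1)R 5/8
(3,2)B 5/8
(3,3)B 5/8
(3,4)B 5/8
(3,5)R 5/8
(3,6)R 3/5
(4,0)R 3/3
(4,1)R 3/5
(4,2)B 3/5
(4,3)B 4/5
(4,4)R 1/5
(4,5)B 1/5
(4,6)R 2/3
Sum over 33 agents: 2/3 + 3/4 + 3/4 + 4/4 + 4/4 + 2/2 + 3/5 + 2/7 + 3/7 + 5/7 + 5/7 + 3/4 + 3/5 + 3/8 + 3/8 + 4/8 + 3/7 + 1/7 + 3/4 + 4/5 + 5/8 + 5/8 + 5/8 + 5/8 + 5/8 + 3/5 + 3/3 + 3/5 + 3/5 + 4/5 + 1/5 + 1/5 + 2/3 = 3431/168; mean = 3431/168 ÷ 33 = 3431/5544 = 0.618867… → 0.619.

0.619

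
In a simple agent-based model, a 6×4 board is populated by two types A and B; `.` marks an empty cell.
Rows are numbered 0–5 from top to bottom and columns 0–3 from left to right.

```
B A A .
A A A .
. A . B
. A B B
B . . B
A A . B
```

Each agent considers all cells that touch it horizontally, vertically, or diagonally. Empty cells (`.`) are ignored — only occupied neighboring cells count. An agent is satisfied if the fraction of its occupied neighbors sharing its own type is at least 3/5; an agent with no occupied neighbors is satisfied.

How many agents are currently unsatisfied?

Row 0: (0,0)B 0/3 ✗ · (0,1)A 4/5 ✓ · (0,2)A 3/3 ✓
Row 1: (1,0)A 3/4 ✓ · (1,1)A 5/6 ✓ · (1,2)A 4/5 ✓
Row 2: (2,1)A 4/5 ✓ · (2,3)B 2/3 ✓
Row 3: (3,1)A 1/3 ✗ · (3,2)B 3/5 ✓ · (3,3)B 3/3 ✓
Row 4: (4,0)B 0/3 ✗ · (4,3)B 3/3 ✓
Row 5: (5,0)A 1/2 ✗ · (5,1)A 1/2 ✗ · (5,3)B 1/1 ✓
Unsatisfied: (0,0), (3,1), (4,0), (5,0), (5,1) — 5 in total.

5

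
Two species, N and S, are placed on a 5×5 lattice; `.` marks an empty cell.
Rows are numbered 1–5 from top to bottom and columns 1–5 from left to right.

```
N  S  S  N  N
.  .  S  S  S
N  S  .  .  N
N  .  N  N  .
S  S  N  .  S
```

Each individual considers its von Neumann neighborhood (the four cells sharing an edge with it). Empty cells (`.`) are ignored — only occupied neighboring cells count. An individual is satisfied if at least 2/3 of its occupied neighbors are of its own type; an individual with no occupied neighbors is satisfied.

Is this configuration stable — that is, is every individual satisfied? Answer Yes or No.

No

Row 1: (1,1)N 0/1 unhappy · (1,2)S 1/2 unhappy · (1,3)S 2/3 ok · (1,4)N 1/3 unhappy · (1,5)N 1/2 unhappy
Row 2: (2,3)S 2/2 ok · (2,4)S 2/3 ok · (2,5)S 1/3 unhappy
Row 3: (3,1)N 1/2 unhappy · (3,2)S 0/1 unhappy · (3,5)N 0/1 unhappy
Row 4: (4,1)N 1/2 unhappy · (4,3)N 2/2 ok · (4,4)N 1/1 ok
Row 5: (5,1)S 1/2 unhappy · (5,2)S 1/2 unhappy · (5,3)N 1/2 unhappy · (5,5)S 0/0 ok
For instance (1,1) has only 0/1 same-type neighbors, below 2/3.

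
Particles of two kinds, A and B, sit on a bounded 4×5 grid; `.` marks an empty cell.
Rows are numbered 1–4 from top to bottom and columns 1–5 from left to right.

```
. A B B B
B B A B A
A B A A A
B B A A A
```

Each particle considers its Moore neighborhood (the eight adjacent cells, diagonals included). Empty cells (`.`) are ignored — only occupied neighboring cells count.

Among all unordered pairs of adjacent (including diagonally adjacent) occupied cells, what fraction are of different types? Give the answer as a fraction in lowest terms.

6/13

Scan each occupied cell's neighbors to the right and below (and the two forward diagonals) so each pair is counted once.
Row 1: A(1,2)–B(1,3)≠ A(1,2)–B(2,2)≠ A(1,2)–A(2,3)= A(1,2)–B(2,1)≠ B(1,3)–B(1,4)= B(1,3)–A(2,3)≠ B(1,3)–B(2,4)= B(1,3)–B(2,2)= B(1,4)–B(1,5)= B(1,4)–B(2,4)= B(1,4)–A(2,5)≠ B(1,4)–A(2,3)≠ B(1,5)–A(2,5)≠ B(1,5)–B(2,4)=  → 7/14 unlike.
Row 2: B(2,1)–B(2,2)= B(2,1)–A(3,1)≠ B(2,1)–B(3,2)= B(2,2)–A(2,3)≠ B(2,2)–B(3,2)= B(2,2)–A(3,3)≠ B(2,2)–A(3,1)≠ A(2,3)–B(2,4)≠ A(2,3)–A(3,3)= A(2,3)–A(3,4)= A(2,3)–B(3,2)≠ B(2,4)–A(2,5)≠ B(2,4)–A(3,4)≠ B(2,4)–A(3,5)≠ B(2,4)–A(3,3)≠ A(2,5)–A(3,5)= A(2,5)–A(3,4)=  → 10/17 unlike.
Row 3: A(3,1)–B(3,2)≠ A(3,1)–B(4,1)≠ A(3,1)–B(4,2)≠ B(3,2)–A(3,3)≠ B(3,2)–B(4,2)= B(3,2)–A(4,3)≠ B(3,2)–B(4,1)= A(3,3)–A(3,4)= A(3,3)–A(4,3)= A(3,3)–A(4,4)= A(3,3)–B(4,2)≠ A(3,4)–A(3,5)= A(3,4)–A(4,4)= A(3,4)–A(4,5)= A(3,4)–A(4,3)= A(3,5)–A(4,5)= A(3,5)–A(4,4)=  → 6/17 unlike.
Row 4: B(4,1)–B(4,2)= B(4,2)–A(4,3)≠ A(4,3)–A(4,4)= A(4,4)–A(4,5)=  → 1/4 unlike.
Total adjacent occupied pairs: 52; unlike-type pairs: 24.
24/52 reduces to 6/13.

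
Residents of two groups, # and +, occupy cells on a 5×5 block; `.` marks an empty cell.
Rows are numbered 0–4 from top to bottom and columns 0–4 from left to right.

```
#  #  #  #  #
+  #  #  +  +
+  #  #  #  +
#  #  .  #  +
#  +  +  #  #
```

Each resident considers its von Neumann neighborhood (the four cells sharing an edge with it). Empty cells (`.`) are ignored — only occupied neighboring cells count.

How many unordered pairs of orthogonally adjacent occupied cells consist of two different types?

Scan each occupied cell's neighbors to the right and below so each pair is counted once.
From row 0: 3 unlike of 9 pairs (running 3/9).
From row 1: 3 unlike of 9 pairs (running 6/18).
From row 2: 3 unlike of 8 pairs (running 9/26).
From row 3: 3 unlike of 6 pairs (running 12/32).
From row 4: 2 unlike of 4 pairs (running 14/36).
Total adjacent occupied pairs: 36; unlike-type pairs: 14.

14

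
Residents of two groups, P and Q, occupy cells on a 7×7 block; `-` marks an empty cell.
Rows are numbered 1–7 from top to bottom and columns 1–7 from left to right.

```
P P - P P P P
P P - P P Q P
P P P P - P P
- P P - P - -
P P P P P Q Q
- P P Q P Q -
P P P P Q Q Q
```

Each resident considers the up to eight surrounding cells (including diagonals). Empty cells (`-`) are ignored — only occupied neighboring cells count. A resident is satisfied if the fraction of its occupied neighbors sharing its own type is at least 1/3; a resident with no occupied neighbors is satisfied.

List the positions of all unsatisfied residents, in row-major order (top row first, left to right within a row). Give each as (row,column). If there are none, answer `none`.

Row 1: (1,1)P 3/3 ok · (1,2)P 3/3 ok · (1,4)P 3/3 ok · (1,5)P 4/5 ok · (1,6)P 4/5 ok · (1,7)P 2/3 ok
Row 2: (2,1)P 5/5 ok · (2,2)P 6/6 ok · (2,4)P 5/5 ok · (2,5)P 6/7 ok · (2,6)Q 0/7 unhappy · (2,7)P 4/5 ok
Row 3: (3,1)P 4/4 ok · (3,2)P 6/6 ok · (3,3)P 6/6 ok · (3,4)P 5/5 ok · (3,6)P 4/5 ok · (3,7)P 2/3 ok
Row 4: (4,2)P 7/7 ok · (4,3)P 7/7 ok · (4,5)P 4/5 ok
Row 5: (5,1)P 3/3 ok · (5,2)P 6/6 ok · (5,3)P 6/7 ok · (5,4)P 6/7 ok · (5,5)P 3/6 ok · (5,6)Q 2/5 ok · (5,7)Q 2/2 ok
Row 6: (6,2)P 7/7 ok · (6,3)P 7/8 ok · (6,4)Q 1/8 unhappy · (6,5)P 3/8 ok · (6,6)Q 5/7 ok
Row 7: (7,1)P 2/2 ok · (7,2)P 4/4 ok · (7,3)P 4/5 ok · (7,4)P 3/5 ok · (7,5)Q 3/5 ok · (7,6)Q 3/4 ok · (7,7)Q 2/2 ok

(2,6), (6,4)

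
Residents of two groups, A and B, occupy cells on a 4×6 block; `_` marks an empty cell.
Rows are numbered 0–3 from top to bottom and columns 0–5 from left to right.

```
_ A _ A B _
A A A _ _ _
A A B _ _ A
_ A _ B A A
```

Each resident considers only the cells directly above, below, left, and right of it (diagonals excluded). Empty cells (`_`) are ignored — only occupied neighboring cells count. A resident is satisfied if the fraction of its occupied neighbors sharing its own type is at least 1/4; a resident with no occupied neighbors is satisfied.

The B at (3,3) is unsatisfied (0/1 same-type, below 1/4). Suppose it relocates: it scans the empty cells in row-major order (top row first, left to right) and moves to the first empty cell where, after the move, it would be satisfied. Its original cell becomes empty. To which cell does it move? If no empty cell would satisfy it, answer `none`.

Vacating (3,3). Empty cells in order:
  (0,0): 0/2 same-type → still unsatisfied.
  (0,2): 0/3 same-type → still unsatisfied.
  (0,5): 1/1 same-type → satisfied — stop here.

(0,5)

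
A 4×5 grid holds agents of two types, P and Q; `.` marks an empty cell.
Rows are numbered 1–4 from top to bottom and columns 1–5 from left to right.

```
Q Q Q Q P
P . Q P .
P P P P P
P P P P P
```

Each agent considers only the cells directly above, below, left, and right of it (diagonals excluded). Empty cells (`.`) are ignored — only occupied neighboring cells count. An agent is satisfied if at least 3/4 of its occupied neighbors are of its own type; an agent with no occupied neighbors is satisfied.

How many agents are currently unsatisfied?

Row 1: (1,1)Q 1/2 unhappy · (1,2)Q 2/2 ok · (1,3)Q 3/3 ok · (1,4)Q 1/3 unhappy · (1,5)P 0/1 unhappy
Row 2: (2,1)P 1/2 unhappy · (2,3)Q 1/3 unhappy · (2,4)P 1/3 unhappy
Row 3: (3,1)P 3/3 ok · (3,2)P 3/3 ok · (3,3)P 3/4 ok · (3,4)P 4/4 ok · (3,5)P 2/2 ok
Row 4: (4,1)P 2/2 ok · (4,2)P 3/3 ok · (4,3)P 3/3 ok · (4,4)P 3/3 ok · (4,5)P 2/2 ok
Unsatisfied: (1,1), (1,4), (1,5), (2,1), (2,3), (2,4) — 6 in total.

6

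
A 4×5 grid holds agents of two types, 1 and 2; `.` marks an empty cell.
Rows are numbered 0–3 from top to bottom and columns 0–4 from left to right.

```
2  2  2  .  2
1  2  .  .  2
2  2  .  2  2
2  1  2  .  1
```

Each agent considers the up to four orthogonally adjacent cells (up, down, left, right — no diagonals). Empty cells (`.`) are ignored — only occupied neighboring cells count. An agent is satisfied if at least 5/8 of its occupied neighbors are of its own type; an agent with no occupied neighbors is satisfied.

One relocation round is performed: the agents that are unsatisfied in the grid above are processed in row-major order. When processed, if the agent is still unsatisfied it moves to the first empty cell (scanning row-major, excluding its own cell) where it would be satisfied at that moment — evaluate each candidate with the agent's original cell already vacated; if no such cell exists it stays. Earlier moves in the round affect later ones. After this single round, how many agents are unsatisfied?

Initially unsatisfied (in order): (0,0), (1,0), (3,0), (3,1), (3,2), (3,4).
  (0,0) → (0,3).
  (1,0): no empty cell satisfies it; stays.
  (3,0) → (1,2).
  (3,1): no empty cell satisfies it; stays.
  (3,2) → (1,3).
  (3,4) → (3,2).
Resulting grid:
. 2 2 2 2
1 2 2 2 2
2 2 . 2 2
. 1 1 . .
Unsatisfied now: (1,0), (2,0), (3,1).

3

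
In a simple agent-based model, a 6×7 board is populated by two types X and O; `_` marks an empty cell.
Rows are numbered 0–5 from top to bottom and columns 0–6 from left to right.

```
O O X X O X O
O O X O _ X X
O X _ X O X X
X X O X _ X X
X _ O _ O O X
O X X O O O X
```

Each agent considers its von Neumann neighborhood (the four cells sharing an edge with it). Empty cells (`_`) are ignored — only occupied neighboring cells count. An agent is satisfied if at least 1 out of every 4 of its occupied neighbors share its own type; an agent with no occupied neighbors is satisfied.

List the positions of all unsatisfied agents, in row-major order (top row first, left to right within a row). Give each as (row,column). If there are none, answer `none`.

(0,4), (0,6), (1,3), (2,4), (5,0)

(0,0)O 2/2 ok
(0,1)O 2/3 ok
(0,2)X 2/3 ok
(0,3)X 1/3 ok
(0,4)O 0/2 unhappy
(0,5)X 1/3 ok
(0,6)O 0/2 unhappy
(1,0)O 3/3 ok
(1,1)O 2/4 ok
(1,2)X 1/3 ok
(1,3)O 0/3 unhappy
(1,5)X 3/3 ok
(1,6)X 2/3 ok
(2,0)O 1/3 ok
(2,1)X 1/3 ok
(2,3)X 1/3 ok
(2,4)O 0/2 unhappy
(2,5)X 3/4 ok
(2,6)X 3/3 ok
(3,0)X 2/3 ok
(3,1)X 2/3 ok
(3,2)O 1/3 ok
(3,3)X 1/2 ok
(3,5)X 2/3 ok
(3,6)X 3/3 ok
(4,0)X 1/2 ok
(4,2)O 1/2 ok
(4,4)O 2/2 ok
(4,5)O 2/4 ok
(4,6)X 2/3 ok
(5,0)O 0/2 unhappy
(5,1)X 1/2 ok
(5,2)X 1/3 ok
(5,3)O 1/2 ok
(5,4)O 3/3 ok
(5,5)O 2/3 ok
(5,6)X 1/2 ok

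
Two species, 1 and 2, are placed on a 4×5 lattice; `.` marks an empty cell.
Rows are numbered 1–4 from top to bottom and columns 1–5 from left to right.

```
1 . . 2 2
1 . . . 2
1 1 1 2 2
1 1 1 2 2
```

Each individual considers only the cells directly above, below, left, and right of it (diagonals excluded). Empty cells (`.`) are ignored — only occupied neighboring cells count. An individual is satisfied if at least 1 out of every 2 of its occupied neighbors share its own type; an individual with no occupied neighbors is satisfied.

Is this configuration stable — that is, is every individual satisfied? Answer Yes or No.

Yes

Row 1: (1,1)1 1/1 ok · (1,4)2 1/1 ok · (1,5)2 2/2 ok
Row 2: (2,1)1 2/2 ok · (2,5)2 2/2 ok
Row 3: (3,1)1 3/3 ok · (3,2)1 3/3 ok · (3,3)1 2/3 ok · (3,4)2 2/3 ok · (3,5)2 3/3 ok
Row 4: (4,1)1 2/2 ok · (4,2)1 3/3 ok · (4,3)1 2/3 ok · (4,4)2 2/3 ok · (4,5)2 2/2 ok
All meet the threshold, so the configuration is stable.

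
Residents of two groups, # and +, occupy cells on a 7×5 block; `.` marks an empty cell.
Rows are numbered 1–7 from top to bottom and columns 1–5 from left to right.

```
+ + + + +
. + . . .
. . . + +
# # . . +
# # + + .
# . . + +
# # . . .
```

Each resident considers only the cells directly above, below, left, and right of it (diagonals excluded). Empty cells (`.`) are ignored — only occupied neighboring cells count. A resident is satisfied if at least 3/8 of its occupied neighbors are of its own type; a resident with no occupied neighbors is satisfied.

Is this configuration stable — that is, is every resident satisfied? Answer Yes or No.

(1,1)+ 1/1 ok
(1,2)+ 3/3 ok
(1,3)+ 2/2 ok
(1,4)+ 2/2 ok
(1,5)+ 1/1 ok
(2,2)+ 1/1 ok
(3,4)+ 1/1 ok
(3,5)+ 2/2 ok
(4,1)# 2/2 ok
(4,2)# 2/2 ok
(4,5)+ 1/1 ok
(5,1)# 3/3 ok
(5,2)# 2/3 ok
(5,3)+ 1/2 ok
(5,4)+ 2/2 ok
(6,1)# 2/2 ok
(6,4)+ 2/2 ok
(6,5)+ 1/1 ok
(7,1)# 2/2 ok
(7,2)# 1/1 ok
All meet the threshold, so the configuration is stable.

Yes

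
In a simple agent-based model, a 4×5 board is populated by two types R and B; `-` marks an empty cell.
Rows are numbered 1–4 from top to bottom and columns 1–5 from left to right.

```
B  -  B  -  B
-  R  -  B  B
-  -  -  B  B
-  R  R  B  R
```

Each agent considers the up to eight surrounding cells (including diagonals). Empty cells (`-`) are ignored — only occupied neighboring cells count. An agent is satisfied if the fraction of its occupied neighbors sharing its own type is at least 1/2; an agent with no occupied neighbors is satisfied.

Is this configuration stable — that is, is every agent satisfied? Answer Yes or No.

Row 1: (1,1)B 0/1 not · (1,3)B 1/2 satisfied · (1,5)B 2/2 satisfied
Row 2: (2,2)R 0/2 not · (2,4)B 5/5 satisfied · (2,5)B 4/4 satisfied
Row 3: (3,4)B 4/6 satisfied · (3,5)B 4/5 satisfied
Row 4: (4,2)R 1/1 satisfied · (4,3)R 1/3 not · (4,4)B 2/4 satisfied · (4,5)R 0/3 not
For instance (1,1) has only 0/1 same-type neighbors, below 1/2.

No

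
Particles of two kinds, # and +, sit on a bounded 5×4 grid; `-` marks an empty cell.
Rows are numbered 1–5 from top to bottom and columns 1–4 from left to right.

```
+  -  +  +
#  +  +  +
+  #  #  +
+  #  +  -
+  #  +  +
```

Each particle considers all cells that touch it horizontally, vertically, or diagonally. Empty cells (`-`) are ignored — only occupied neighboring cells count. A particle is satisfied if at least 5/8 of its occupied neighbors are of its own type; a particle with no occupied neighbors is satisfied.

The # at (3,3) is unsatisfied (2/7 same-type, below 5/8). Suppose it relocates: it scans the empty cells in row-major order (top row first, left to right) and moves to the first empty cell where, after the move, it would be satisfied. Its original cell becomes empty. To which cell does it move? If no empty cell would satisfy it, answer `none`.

none

Vacating (3,3). Empty cells in order:
  (1,2): 1/5 same-type → still unsatisfied.
  (4,4): 0/4 same-type → still unsatisfied.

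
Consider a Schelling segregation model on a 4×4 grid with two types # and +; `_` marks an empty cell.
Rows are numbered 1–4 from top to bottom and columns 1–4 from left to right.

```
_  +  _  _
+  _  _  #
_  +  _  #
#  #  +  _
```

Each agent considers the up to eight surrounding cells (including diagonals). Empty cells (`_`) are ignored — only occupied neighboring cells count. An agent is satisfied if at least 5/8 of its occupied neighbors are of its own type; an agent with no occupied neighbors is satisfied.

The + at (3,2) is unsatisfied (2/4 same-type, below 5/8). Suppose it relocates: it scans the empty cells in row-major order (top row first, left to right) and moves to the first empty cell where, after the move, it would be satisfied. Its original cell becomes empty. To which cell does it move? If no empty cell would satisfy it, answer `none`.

Vacating (3,2). Empty cells in order:
  (1,1): 2/2 same-type → satisfied — stop here.

(1,1)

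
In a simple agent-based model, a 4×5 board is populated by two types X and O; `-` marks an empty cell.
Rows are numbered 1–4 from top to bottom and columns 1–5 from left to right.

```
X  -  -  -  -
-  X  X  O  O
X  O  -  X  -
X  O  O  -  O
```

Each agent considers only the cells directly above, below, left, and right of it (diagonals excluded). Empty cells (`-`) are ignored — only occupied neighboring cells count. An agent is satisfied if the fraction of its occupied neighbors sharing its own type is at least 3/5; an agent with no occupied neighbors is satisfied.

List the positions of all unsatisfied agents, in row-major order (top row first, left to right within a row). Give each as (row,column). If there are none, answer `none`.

Row 1: (1,1)X 0/0 ok
Row 2: (2,2)X 1/2 unhappy · (2,3)X 1/2 unhappy · (2,4)O 1/3 unhappy · (2,5)O 1/1 ok
Row 3: (3,1)X 1/2 unhappy · (3,2)O 1/3 unhappy · (3,4)X 0/1 unhappy
Row 4: (4,1)X 1/2 unhappy · (4,2)O 2/3 ok · (4,3)O 1/1 ok · (4,5)O 0/0 ok

(2,2), (2,3), (2,4), (3,1), (3,2), (3,4), (4,1)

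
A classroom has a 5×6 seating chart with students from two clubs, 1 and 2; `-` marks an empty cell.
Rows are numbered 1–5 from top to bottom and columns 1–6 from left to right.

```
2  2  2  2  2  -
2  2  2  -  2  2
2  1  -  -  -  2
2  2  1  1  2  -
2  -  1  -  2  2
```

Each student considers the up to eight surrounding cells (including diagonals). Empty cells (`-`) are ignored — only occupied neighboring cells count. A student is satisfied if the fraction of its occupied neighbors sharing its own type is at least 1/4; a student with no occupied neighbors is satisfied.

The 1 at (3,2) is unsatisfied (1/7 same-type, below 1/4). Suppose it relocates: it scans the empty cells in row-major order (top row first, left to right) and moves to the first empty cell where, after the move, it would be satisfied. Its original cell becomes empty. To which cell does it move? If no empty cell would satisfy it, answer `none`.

(3,3)

Vacating (3,2). Empty cells in order:
  (1,6): 0/3 same-type → still unsatisfied.
  (2,4): 0/5 same-type → still unsatisfied.
  (3,3): 2/5 same-type → satisfied — stop here.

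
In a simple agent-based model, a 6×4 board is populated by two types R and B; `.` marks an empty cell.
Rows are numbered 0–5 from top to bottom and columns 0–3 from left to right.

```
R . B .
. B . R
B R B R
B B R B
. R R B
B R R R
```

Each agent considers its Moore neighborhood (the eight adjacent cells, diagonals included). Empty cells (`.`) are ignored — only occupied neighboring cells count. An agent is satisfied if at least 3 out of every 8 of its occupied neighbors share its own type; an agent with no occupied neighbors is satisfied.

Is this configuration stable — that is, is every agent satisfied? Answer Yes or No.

No

(0,0)R 0/1 unhappy
(0,2)B 1/2 ok
(1,1)B 3/5 ok
(1,3)R 1/3 unhappy
(2,0)B 3/4 ok
(2,1)R 1/6 unhappy
(2,2)B 3/7 ok
(2,3)R 2/4 ok
(3,0)B 2/4 ok
(3,1)B 3/7 ok
(3,2)R 4/8 ok
(3,3)B 2/5 ok
(4,1)R 4/7 ok
(4,2)R 5/8 ok
(4,3)B 1/5 unhappy
(5,0)B 0/2 unhappy
(5,1)R 3/4 ok
(5,2)R 4/5 ok
(5,3)R 2/3 ok
For instance (0,0) has only 0/1 same-type neighbors, below 3/8.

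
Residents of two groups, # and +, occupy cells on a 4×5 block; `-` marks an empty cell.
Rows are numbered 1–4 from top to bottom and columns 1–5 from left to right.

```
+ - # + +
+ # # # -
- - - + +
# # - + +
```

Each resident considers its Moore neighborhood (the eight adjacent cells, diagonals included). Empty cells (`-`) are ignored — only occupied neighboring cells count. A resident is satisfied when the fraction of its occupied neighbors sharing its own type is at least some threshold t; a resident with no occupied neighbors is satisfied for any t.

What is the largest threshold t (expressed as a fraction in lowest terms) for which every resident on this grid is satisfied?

1/4

(1,1)+ 1/2
(1,3)# 3/4
(1,4)+ 1/4
(1,5)+ 1/2
(2,1)+ 1/2
(2,2)# 2/4
(2,3)# 3/5
(2,4)# 2/6
(3,4)+ 3/5
(3,5)+ 3/4
(4,1)# 1/1
(4,2)# 1/1
(4,4)+ 3/3
(4,5)+ 3/3
The smallest same-type fraction is 1/4 at (1,4), which reduces to 1/4. Any threshold above that leaves this resident unsatisfied.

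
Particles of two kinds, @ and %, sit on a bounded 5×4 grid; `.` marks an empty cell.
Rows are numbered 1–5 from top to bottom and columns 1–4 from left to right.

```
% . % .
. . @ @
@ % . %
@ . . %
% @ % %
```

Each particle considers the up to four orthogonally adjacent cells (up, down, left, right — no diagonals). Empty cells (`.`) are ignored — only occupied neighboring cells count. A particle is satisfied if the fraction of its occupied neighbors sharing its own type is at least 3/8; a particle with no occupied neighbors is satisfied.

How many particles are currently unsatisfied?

(1,1)% 0/0 satisfied
(1,3)% 0/1 not
(2,3)@ 1/2 satisfied
(2,4)@ 1/2 satisfied
(3,1)@ 1/2 satisfied
(3,2)% 0/1 not
(3,4)% 1/2 satisfied
(4,1)@ 1/2 satisfied
(4,4)% 2/2 satisfied
(5,1)% 0/2 not
(5,2)@ 0/2 not
(5,3)% 1/2 satisfied
(5,4)% 2/2 satisfied
Unsatisfied: (1,3), (3,2), (5,1), (5,2) — 4 in total.

4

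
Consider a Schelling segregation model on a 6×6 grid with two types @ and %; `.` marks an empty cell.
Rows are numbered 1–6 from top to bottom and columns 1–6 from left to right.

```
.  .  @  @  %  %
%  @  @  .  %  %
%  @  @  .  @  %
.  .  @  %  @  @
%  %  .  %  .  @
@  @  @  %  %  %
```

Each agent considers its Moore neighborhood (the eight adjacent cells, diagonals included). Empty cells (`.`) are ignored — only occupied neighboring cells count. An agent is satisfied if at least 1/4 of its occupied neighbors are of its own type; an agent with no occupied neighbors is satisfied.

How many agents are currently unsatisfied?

(1,3)@ 3/3 satisfied
(1,4)@ 2/4 satisfied
(1,5)% 3/4 satisfied
(1,6)% 3/3 satisfied
(2,1)% 1/3 satisfied
(2,2)@ 4/6 satisfied
(2,3)@ 5/5 satisfied
(2,5)% 4/6 satisfied
(2,6)% 4/5 satisfied
(3,1)% 1/3 satisfied
(3,2)@ 4/6 satisfied
(3,3)@ 4/5 satisfied
(3,5)@ 2/6 satisfied
(3,6)% 2/5 satisfied
(4,3)@ 2/5 satisfied
(4,4)% 1/5 not
(4,5)@ 3/6 satisfied
(4,6)@ 3/4 satisfied
(5,1)% 1/3 satisfied
(5,2)% 1/5 not
(5,4)% 3/6 satisfied
(5,6)@ 2/4 satisfied
(6,1)@ 1/3 satisfied
(6,2)@ 2/4 satisfied
(6,3)@ 1/4 satisfied
(6,4)% 2/3 satisfied
(6,5)% 3/4 satisfied
(6,6)% 1/2 satisfied
Unsatisfied: (4,4), (5,2) — 2 in total.

2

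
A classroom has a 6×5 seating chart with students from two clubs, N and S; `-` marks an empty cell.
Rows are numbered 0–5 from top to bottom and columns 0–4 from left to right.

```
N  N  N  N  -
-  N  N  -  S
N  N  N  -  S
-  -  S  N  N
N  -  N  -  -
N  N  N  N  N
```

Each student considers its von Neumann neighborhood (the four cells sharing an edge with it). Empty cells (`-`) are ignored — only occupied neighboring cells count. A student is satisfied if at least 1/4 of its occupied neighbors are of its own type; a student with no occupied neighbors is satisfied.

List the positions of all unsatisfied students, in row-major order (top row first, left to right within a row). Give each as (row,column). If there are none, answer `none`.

Row 0: (0,0)N 1/1 ok · (0,1)N 3/3 ok · (0,2)N 3/3 ok · (0,3)N 1/1 ok
Row 1: (1,1)N 3/3 ok · (1,2)N 3/3 ok · (1,4)S 1/1 ok
Row 2: (2,0)N 1/1 ok · (2,1)N 3/3 ok · (2,2)N 2/3 ok · (2,4)S 1/2 ok
Row 3: (3,2)S 0/3 unhappy · (3,3)N 1/2 ok · (3,4)N 1/2 ok
Row 4: (4,0)N 1/1 ok · (4,2)N 1/2 ok
Row 5: (5,0)N 2/2 ok · (5,1)N 2/2 ok · (5,2)N 3/3 ok · (5,3)N 2/2 ok · (5,4)N 1/1 ok

(3,2)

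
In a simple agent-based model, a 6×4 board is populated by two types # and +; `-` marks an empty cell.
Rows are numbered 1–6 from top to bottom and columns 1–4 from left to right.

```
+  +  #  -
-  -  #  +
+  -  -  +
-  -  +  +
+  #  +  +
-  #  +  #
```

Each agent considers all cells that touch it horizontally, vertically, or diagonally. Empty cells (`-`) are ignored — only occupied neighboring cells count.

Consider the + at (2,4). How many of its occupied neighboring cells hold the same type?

Occupied neighbors of (2,4): (1,3)=#, (2,3)=#, (3,4)=+.
Same type (+): 1 of 3.

1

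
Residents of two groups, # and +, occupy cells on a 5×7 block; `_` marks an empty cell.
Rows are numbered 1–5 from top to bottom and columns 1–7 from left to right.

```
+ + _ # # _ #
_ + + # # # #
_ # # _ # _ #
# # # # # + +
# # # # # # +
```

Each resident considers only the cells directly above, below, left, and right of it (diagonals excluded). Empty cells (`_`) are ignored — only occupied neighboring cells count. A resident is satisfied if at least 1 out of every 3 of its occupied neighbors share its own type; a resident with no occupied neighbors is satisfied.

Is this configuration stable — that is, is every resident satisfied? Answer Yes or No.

Yes

Row 1: (1,1)+ 1/1 ✓ · (1,2)+ 2/2 ✓ · (1,4)# 2/2 ✓ · (1,5)# 2/2 ✓ · (1,7)# 1/1 ✓
Row 2: (2,2)+ 2/3 ✓ · (2,3)+ 1/3 ✓ · (2,4)# 2/3 ✓ · (2,5)# 4/4 ✓ · (2,6)# 2/2 ✓ · (2,7)# 3/3 ✓
Row 3: (3,2)# 2/3 ✓ · (3,3)# 2/3 ✓ · (3,5)# 2/2 ✓ · (3,7)# 1/2 ✓
Row 4: (4,1)# 2/2 ✓ · (4,2)# 4/4 ✓ · (4,3)# 4/4 ✓ · (4,4)# 3/3 ✓ · (4,5)# 3/4 ✓ · (4,6)+ 1/3 ✓ · (4,7)+ 2/3 ✓
Row 5: (5,1)# 2/2 ✓ · (5,2)# 3/3 ✓ · (5,3)# 3/3 ✓ · (5,4)# 3/3 ✓ · (5,5)# 3/3 ✓ · (5,6)# 1/3 ✓ · (5,7)+ 1/2 ✓
All meet the threshold, so the configuration is stable.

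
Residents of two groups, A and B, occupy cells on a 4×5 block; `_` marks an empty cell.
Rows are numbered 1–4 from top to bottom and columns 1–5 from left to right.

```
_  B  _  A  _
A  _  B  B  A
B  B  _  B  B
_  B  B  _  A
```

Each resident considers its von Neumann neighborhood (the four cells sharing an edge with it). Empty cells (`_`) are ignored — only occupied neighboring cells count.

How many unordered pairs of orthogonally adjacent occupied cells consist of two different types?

Scan each occupied cell's neighbors to the right and below so each pair is counted once.
Row 1: A(1,4)–B(2,4)≠  → 1/1 unlike.
Row 2: A(2,1)–B(3,1)≠ B(2,3)–B(2,4)= B(2,4)–A(2,5)≠ B(2,4)–B(3,4)= A(2,5)–B(3,5)≠  → 3/5 unlike.
Row 3: B(3,1)–B(3,2)= B(3,2)–B(4,2)= B(3,4)–B(3,5)= B(3,5)–A(4,5)≠  → 1/4 unlike.
Row 4: B(4,2)–B(4,3)=  → 0/1 unlike.
Total adjacent occupied pairs: 11; unlike-type pairs: 5.

5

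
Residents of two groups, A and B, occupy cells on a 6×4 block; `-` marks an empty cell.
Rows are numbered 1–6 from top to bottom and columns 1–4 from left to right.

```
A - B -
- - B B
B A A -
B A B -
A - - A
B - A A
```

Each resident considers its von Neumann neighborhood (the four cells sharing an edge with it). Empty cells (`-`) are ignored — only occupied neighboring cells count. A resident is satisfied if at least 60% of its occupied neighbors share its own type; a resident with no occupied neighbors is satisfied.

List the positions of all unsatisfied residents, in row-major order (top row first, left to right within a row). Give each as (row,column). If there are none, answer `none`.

Row 1: (1,1)A 0/0 ok · (1,3)B 1/1 ok
Row 2: (2,3)B 2/3 ok · (2,4)B 1/1 ok
Row 3: (3,1)B 1/2 unhappy · (3,2)A 2/3 ok · (3,3)A 1/3 unhappy
Row 4: (4,1)B 1/3 unhappy · (4,2)A 1/3 unhappy · (4,3)B 0/2 unhappy
Row 5: (5,1)A 0/2 unhappy · (5,4)A 1/1 ok
Row 6: (6,1)B 0/1 unhappy · (6,3)A 1/1 ok · (6,4)A 2/2 ok

(3,1), (3,3), (4,1), (4,2), (4,3), (5,1), (6,1)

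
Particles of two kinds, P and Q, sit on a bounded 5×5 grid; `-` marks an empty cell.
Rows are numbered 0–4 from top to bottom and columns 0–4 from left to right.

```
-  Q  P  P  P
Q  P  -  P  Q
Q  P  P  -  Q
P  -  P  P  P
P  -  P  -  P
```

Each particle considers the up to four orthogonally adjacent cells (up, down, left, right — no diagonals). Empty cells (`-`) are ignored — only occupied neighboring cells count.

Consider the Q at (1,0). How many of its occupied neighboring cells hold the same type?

Occupied neighbors of (1,0): (2,0)=Q, (1,1)=P.
Same type (Q): 1 of 2.

1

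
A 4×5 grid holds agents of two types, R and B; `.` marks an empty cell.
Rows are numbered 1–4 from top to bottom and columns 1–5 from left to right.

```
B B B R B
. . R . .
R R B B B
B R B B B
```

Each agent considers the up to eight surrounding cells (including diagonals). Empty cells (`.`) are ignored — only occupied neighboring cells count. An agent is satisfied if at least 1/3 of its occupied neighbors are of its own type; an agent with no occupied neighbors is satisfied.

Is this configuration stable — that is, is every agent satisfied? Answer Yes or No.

No

(1,1)B 1/1 satisfied
(1,2)B 2/3 satisfied
(1,3)B 1/3 satisfied
(1,4)R 1/3 satisfied
(1,5)B 0/1 not
(2,3)R 2/6 satisfied
(3,1)R 2/3 satisfied
(3,2)R 3/6 satisfied
(3,3)B 3/6 satisfied
(3,4)B 5/6 satisfied
(3,5)B 3/3 satisfied
(4,1)B 0/3 not
(4,2)R 2/5 satisfied
(4,3)B 3/5 satisfied
(4,4)B 5/5 satisfied
(4,5)B 3/3 satisfied
For instance (1,5) has only 0/1 same-type neighbors, below 1/3.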